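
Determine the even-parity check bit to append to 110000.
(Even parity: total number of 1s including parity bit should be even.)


Number of 1s in data: 2
Parity bit: 0

0


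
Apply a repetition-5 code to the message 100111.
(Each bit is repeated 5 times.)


Each bit -> 5 copies

111110000000000111111111111111


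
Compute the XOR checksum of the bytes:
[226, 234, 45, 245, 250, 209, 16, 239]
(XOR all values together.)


XOR chain: 226 ^ 234 ^ 45 ^ 245 ^ 250 ^ 209 ^ 16 ^ 239 = 4

4


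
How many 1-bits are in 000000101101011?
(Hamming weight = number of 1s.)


Counting 1s in 000000101101011

6


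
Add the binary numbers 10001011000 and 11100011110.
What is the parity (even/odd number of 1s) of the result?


10001011000 = 1112
11100011110 = 1822
Sum = 2934 = 101101110110
1s count = 8

even parity (8 ones in 101101110110)


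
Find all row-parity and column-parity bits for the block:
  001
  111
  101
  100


Row parities: 1101
Column parities: 111

Row P: 1101, Col P: 111, Corner: 1


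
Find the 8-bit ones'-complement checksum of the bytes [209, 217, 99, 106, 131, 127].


Sum = 889 mod 256 = 121
Complement = 134

134


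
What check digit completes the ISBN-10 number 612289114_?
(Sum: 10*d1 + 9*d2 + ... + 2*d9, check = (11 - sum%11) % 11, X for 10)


Weighted sum: 207
207 mod 11 = 9

Check digit: 2


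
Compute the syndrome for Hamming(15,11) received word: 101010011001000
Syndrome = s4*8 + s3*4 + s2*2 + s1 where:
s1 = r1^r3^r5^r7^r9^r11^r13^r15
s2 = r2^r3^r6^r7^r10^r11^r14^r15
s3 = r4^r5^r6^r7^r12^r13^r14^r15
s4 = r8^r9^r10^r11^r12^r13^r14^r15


s1=0, s2=1, s3=0, s4=1

Syndrome = 10 (error at position 10)


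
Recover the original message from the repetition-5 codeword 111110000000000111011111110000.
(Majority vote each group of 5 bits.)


Groups: 11111, 00000, 00000, 11101, 11111, 10000
Majority votes: 100110

100110


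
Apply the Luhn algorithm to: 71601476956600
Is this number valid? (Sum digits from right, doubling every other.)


Luhn sum = 49
49 mod 10 = 9

Invalid (Luhn sum mod 10 = 9)


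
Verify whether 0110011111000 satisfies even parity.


Number of 1s: 7

No, parity error (7 ones)


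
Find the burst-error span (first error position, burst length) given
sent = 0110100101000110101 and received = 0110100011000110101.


XOR: 0000000110000000000

Burst at position 7, length 2


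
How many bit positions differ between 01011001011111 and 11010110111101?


XOR: 10001111100010
Count of 1s: 7

7


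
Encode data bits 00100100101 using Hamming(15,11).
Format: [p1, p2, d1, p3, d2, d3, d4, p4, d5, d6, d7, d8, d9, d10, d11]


Parity bits: p1=0, p2=1, p3=1, p4=1

010101010100101


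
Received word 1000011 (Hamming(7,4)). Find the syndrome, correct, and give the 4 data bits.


Syndrome = 0: no error detected

Data: 0011 (no errors)


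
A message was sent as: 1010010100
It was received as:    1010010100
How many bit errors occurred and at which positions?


XOR: 0000000000

0 errors (received matches sent)


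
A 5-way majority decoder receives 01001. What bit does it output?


Ones: 2 out of 5
Threshold: 3

0 (2/5 voted 1)


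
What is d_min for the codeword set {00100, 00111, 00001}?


Comparing all pairs, minimum distance: 2
Can detect 1 errors, correct 0 errors

2


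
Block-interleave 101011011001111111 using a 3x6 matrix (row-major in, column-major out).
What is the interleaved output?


Matrix:
  101011
  011001
  111111
Read columns: 101011111001101111

101011111001101111


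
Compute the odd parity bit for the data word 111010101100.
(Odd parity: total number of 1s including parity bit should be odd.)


Number of 1s in data: 7
Parity bit: 0

0


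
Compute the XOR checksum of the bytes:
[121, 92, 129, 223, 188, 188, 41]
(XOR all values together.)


XOR chain: 121 ^ 92 ^ 129 ^ 223 ^ 188 ^ 188 ^ 41 = 82

82


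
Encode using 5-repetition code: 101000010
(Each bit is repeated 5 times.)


Each bit -> 5 copies

111110000011111000000000000000000001111100000


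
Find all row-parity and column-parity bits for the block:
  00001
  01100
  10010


Row parities: 100
Column parities: 11111

Row P: 100, Col P: 11111, Corner: 1


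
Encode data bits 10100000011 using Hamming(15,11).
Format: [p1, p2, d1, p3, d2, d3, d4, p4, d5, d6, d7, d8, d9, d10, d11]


Parity bits: p1=0, p2=0, p3=1, p4=0

001101000000011


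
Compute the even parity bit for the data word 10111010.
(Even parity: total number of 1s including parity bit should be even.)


Number of 1s in data: 5
Parity bit: 1

1


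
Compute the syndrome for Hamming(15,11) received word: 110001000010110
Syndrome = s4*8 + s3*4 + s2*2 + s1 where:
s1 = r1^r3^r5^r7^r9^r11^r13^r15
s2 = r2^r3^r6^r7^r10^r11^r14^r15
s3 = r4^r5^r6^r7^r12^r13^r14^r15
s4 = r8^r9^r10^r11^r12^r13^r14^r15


s1=1, s2=0, s3=1, s4=1

Syndrome = 13 (error at position 13)


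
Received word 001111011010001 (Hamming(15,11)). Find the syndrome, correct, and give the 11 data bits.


Syndrome = 1: error at position 1

Data: 11101010001 (corrected bit 1)


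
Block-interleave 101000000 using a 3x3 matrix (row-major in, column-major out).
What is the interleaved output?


Matrix:
  101
  000
  000
Read columns: 100000100

100000100


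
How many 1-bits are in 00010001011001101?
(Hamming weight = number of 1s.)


Counting 1s in 00010001011001101

7


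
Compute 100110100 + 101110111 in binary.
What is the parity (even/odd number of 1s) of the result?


100110100 = 308
101110111 = 375
Sum = 683 = 1010101011
1s count = 6

even parity (6 ones in 1010101011)


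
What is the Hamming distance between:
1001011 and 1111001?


XOR: 0110010
Count of 1s: 3

3


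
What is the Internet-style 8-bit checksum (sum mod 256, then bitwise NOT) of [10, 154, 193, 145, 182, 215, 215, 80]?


Sum = 1194 mod 256 = 170
Complement = 85

85


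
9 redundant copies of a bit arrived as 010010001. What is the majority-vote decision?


Ones: 3 out of 9
Threshold: 5

0 (3/9 voted 1)


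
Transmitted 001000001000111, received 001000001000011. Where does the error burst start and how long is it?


XOR: 000000000000100

Burst at position 12, length 1


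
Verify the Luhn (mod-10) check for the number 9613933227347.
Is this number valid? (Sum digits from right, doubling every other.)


Luhn sum = 66
66 mod 10 = 6

Invalid (Luhn sum mod 10 = 6)


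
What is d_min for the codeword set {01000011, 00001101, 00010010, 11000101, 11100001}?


Comparing all pairs, minimum distance: 2
Can detect 1 errors, correct 0 errors

2


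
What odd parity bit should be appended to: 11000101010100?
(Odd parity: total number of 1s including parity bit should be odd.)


Number of 1s in data: 6
Parity bit: 1

1


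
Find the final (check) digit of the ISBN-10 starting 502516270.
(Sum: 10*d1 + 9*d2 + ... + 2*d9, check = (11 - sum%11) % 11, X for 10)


Weighted sum: 166
166 mod 11 = 1

Check digit: X


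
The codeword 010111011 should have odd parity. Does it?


Number of 1s: 6

No, parity error (6 ones)


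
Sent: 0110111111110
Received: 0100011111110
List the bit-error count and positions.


XOR: 0010100000000

2 error(s) at position(s): 2, 4


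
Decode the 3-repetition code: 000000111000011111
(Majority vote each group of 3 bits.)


Groups: 000, 000, 111, 000, 011, 111
Majority votes: 001011

001011


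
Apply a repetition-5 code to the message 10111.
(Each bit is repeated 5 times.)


Each bit -> 5 copies

1111100000111111111111111


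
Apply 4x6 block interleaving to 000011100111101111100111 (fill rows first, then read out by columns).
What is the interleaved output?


Matrix:
  000011
  100111
  101111
  100111
Read columns: 011100000010011111111111

011100000010011111111111


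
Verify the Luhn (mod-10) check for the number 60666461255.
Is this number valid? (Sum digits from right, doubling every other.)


Luhn sum = 45
45 mod 10 = 5

Invalid (Luhn sum mod 10 = 5)


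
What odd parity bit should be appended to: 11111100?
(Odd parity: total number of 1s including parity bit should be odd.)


Number of 1s in data: 6
Parity bit: 1

1


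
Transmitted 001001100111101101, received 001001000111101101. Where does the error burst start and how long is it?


XOR: 000000100000000000

Burst at position 6, length 1


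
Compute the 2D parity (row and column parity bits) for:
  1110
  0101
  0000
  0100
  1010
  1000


Row parities: 100101
Column parities: 1101

Row P: 100101, Col P: 1101, Corner: 1


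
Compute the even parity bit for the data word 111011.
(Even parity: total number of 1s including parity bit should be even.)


Number of 1s in data: 5
Parity bit: 1

1


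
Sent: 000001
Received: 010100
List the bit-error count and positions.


XOR: 010101

3 error(s) at position(s): 1, 3, 5


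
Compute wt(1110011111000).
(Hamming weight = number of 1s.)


Counting 1s in 1110011111000

8


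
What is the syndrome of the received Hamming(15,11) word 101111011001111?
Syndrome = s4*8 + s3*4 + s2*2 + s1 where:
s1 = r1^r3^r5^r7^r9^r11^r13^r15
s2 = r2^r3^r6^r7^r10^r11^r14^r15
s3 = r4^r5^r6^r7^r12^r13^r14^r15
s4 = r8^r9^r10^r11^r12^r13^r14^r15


s1=0, s2=0, s3=1, s4=0

Syndrome = 4 (error at position 4)


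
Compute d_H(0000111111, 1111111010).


XOR: 1111000101
Count of 1s: 6

6


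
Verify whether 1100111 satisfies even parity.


Number of 1s: 5

No, parity error (5 ones)


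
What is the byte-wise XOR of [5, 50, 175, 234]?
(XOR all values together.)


XOR chain: 5 ^ 50 ^ 175 ^ 234 = 114

114


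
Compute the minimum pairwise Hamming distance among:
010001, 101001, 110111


Comparing all pairs, minimum distance: 3
Can detect 2 errors, correct 1 errors

3


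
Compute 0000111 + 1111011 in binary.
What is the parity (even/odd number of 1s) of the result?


0000111 = 7
1111011 = 123
Sum = 130 = 10000010
1s count = 2

even parity (2 ones in 10000010)


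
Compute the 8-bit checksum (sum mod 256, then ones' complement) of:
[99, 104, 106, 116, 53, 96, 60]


Sum = 634 mod 256 = 122
Complement = 133

133


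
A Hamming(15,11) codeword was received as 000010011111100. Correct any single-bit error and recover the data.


Syndrome = 4: error at position 4

Data: 01001111100 (corrected bit 4)


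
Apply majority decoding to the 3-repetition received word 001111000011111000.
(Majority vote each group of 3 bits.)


Groups: 001, 111, 000, 011, 111, 000
Majority votes: 010110

010110


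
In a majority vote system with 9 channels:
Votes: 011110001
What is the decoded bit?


Ones: 5 out of 9
Threshold: 5

1 (5/9 voted 1)


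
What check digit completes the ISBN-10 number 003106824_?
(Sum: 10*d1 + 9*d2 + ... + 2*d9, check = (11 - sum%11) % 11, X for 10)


Weighted sum: 107
107 mod 11 = 8

Check digit: 3


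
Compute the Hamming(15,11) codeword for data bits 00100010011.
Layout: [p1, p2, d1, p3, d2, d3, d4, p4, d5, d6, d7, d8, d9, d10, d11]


Parity bits: p1=0, p2=0, p3=1, p4=1

000101010010011


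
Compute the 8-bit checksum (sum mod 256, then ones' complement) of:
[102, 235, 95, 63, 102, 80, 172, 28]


Sum = 877 mod 256 = 109
Complement = 146

146


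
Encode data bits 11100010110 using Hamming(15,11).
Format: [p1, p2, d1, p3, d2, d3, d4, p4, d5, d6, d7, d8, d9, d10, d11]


Parity bits: p1=0, p2=0, p3=0, p4=1

001011010010110


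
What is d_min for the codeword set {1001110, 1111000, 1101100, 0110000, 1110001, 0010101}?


Comparing all pairs, minimum distance: 2
Can detect 1 errors, correct 0 errors

2


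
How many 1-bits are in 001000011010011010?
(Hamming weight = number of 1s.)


Counting 1s in 001000011010011010

7


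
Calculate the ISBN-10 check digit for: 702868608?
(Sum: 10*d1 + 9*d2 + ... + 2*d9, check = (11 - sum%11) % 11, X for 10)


Weighted sum: 258
258 mod 11 = 5

Check digit: 6


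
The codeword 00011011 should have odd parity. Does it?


Number of 1s: 4

No, parity error (4 ones)


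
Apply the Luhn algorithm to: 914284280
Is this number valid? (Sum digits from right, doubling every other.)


Luhn sum = 44
44 mod 10 = 4

Invalid (Luhn sum mod 10 = 4)


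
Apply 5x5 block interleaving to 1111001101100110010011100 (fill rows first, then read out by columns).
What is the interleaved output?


Matrix:
  11110
  01101
  10011
  00100
  11100
Read columns: 1010111001110111010001100

1010111001110111010001100


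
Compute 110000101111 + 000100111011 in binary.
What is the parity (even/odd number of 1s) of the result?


110000101111 = 3119
000100111011 = 315
Sum = 3434 = 110101101010
1s count = 7

odd parity (7 ones in 110101101010)


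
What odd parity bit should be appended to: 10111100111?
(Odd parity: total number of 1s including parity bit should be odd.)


Number of 1s in data: 8
Parity bit: 1

1


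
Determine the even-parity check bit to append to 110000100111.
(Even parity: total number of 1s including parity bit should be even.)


Number of 1s in data: 6
Parity bit: 0

0


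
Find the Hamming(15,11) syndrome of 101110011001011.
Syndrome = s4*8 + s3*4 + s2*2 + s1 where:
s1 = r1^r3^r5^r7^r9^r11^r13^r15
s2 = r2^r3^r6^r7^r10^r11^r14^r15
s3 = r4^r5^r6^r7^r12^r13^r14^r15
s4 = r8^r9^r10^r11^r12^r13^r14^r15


s1=1, s2=1, s3=1, s4=1

Syndrome = 15 (error at position 15)


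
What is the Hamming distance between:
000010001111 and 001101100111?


XOR: 001111101000
Count of 1s: 6

6


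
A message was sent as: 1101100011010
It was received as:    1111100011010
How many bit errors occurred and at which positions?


XOR: 0010000000000

1 error(s) at position(s): 2


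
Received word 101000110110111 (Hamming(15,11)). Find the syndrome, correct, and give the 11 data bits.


Syndrome = 0: no error detected

Data: 10010110111 (no errors)


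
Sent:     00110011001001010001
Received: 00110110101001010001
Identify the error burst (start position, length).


XOR: 00000101100000000000

Burst at position 5, length 4


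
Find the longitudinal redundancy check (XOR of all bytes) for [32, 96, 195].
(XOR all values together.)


XOR chain: 32 ^ 96 ^ 195 = 131

131


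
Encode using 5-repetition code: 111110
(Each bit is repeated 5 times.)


Each bit -> 5 copies

111111111111111111111111100000


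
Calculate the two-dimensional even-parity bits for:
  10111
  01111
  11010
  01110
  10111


Row parities: 00110
Column parities: 11011

Row P: 00110, Col P: 11011, Corner: 0


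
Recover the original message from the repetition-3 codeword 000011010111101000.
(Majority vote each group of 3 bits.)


Groups: 000, 011, 010, 111, 101, 000
Majority votes: 010110

010110


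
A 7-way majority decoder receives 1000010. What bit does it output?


Ones: 2 out of 7
Threshold: 4

0 (2/7 voted 1)


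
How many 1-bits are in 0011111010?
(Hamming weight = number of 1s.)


Counting 1s in 0011111010

6


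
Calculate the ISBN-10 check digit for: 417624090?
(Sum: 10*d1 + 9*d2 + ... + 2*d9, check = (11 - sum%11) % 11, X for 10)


Weighted sum: 206
206 mod 11 = 8

Check digit: 3


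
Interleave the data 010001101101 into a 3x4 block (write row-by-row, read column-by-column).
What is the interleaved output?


Matrix:
  0100
  0110
  1101
Read columns: 001111010001

001111010001


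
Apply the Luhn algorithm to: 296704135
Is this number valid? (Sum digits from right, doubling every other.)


Luhn sum = 42
42 mod 10 = 2

Invalid (Luhn sum mod 10 = 2)


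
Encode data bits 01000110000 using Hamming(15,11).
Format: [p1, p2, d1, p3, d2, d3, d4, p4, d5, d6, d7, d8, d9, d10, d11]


Parity bits: p1=0, p2=0, p3=1, p4=0

000110000110000


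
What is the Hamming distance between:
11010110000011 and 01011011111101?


XOR: 10001101111110
Count of 1s: 9

9


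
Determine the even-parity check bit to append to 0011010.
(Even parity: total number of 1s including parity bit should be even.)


Number of 1s in data: 3
Parity bit: 1

1


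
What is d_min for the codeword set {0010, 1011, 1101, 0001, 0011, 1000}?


Comparing all pairs, minimum distance: 1
Can detect 0 errors, correct 0 errors

1


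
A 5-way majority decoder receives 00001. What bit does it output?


Ones: 1 out of 5
Threshold: 3

0 (1/5 voted 1)


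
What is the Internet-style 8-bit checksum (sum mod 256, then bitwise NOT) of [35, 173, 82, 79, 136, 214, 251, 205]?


Sum = 1175 mod 256 = 151
Complement = 104

104


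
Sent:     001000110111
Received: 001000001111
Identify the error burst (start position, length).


XOR: 000000111000

Burst at position 6, length 3


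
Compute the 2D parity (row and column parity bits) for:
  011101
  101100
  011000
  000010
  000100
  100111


Row parities: 010110
Column parities: 001000

Row P: 010110, Col P: 001000, Corner: 1


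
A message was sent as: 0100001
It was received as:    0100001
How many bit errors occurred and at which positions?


XOR: 0000000

0 errors (received matches sent)


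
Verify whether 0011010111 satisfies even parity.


Number of 1s: 6

Yes, parity is correct (6 ones)


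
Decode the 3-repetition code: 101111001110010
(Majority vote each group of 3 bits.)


Groups: 101, 111, 001, 110, 010
Majority votes: 11010

11010


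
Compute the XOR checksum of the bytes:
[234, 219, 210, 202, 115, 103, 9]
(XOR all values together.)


XOR chain: 234 ^ 219 ^ 210 ^ 202 ^ 115 ^ 103 ^ 9 = 52

52


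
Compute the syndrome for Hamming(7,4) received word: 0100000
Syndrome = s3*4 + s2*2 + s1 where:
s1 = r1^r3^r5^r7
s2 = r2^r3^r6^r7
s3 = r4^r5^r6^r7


s1=0, s2=1, s3=0

Syndrome = 2 (error at position 2)


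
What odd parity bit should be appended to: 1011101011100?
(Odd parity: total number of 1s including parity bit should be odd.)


Number of 1s in data: 8
Parity bit: 1

1


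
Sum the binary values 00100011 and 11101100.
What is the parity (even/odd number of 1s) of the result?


00100011 = 35
11101100 = 236
Sum = 271 = 100001111
1s count = 5

odd parity (5 ones in 100001111)


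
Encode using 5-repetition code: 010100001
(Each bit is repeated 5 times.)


Each bit -> 5 copies

000001111100000111110000000000000000000011111


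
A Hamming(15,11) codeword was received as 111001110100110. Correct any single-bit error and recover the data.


Syndrome = 0: no error detected

Data: 10110100110 (no errors)


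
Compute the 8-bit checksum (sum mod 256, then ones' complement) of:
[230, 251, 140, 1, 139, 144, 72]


Sum = 977 mod 256 = 209
Complement = 46

46


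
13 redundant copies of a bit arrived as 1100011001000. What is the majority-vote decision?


Ones: 5 out of 13
Threshold: 7

0 (5/13 voted 1)


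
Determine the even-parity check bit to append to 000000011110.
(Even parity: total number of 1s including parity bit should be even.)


Number of 1s in data: 4
Parity bit: 0

0


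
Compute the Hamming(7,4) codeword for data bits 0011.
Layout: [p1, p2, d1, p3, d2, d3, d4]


Parity bits: p1=1, p2=0, p3=0

1000011


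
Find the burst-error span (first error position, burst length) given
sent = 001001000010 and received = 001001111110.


XOR: 000000111100

Burst at position 6, length 4


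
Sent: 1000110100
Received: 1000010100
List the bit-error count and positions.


XOR: 0000100000

1 error(s) at position(s): 4


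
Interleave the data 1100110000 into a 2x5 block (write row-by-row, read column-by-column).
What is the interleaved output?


Matrix:
  11001
  10000
Read columns: 1110000010

1110000010


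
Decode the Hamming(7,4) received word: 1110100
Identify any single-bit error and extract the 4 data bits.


Syndrome = 5: error at position 5

Data: 1000 (corrected bit 5)


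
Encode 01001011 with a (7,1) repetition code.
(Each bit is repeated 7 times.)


Each bit -> 7 copies

00000001111111000000000000001111111000000011111111111111


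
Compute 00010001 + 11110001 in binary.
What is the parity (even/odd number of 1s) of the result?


00010001 = 17
11110001 = 241
Sum = 258 = 100000010
1s count = 2

even parity (2 ones in 100000010)


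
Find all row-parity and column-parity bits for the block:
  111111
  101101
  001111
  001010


Row parities: 0000
Column parities: 010111

Row P: 0000, Col P: 010111, Corner: 0


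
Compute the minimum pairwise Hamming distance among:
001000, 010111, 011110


Comparing all pairs, minimum distance: 2
Can detect 1 errors, correct 0 errors

2


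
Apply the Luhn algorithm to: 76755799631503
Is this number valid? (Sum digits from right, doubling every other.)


Luhn sum = 63
63 mod 10 = 3

Invalid (Luhn sum mod 10 = 3)


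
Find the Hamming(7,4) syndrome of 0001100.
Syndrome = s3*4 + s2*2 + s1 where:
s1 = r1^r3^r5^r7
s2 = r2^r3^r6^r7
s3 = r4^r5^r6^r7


s1=1, s2=0, s3=0

Syndrome = 1 (error at position 1)


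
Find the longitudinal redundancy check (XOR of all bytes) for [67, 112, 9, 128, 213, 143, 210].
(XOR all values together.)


XOR chain: 67 ^ 112 ^ 9 ^ 128 ^ 213 ^ 143 ^ 210 = 50

50


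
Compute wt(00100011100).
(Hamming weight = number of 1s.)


Counting 1s in 00100011100

4


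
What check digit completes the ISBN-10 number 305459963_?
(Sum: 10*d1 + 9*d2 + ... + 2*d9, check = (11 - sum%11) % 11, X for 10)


Weighted sum: 233
233 mod 11 = 2

Check digit: 9


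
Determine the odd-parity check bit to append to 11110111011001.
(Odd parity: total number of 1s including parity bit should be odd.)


Number of 1s in data: 10
Parity bit: 1

1


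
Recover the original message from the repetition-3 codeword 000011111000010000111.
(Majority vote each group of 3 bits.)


Groups: 000, 011, 111, 000, 010, 000, 111
Majority votes: 0110001

0110001


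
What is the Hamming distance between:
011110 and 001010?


XOR: 010100
Count of 1s: 2

2


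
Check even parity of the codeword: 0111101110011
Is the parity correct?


Number of 1s: 9

No, parity error (9 ones)


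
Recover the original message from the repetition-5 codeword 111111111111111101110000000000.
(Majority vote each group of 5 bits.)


Groups: 11111, 11111, 11111, 10111, 00000, 00000
Majority votes: 111100

111100


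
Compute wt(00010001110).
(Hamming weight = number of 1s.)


Counting 1s in 00010001110

4


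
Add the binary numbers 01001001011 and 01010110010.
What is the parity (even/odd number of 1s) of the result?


01001001011 = 587
01010110010 = 690
Sum = 1277 = 10011111101
1s count = 8

even parity (8 ones in 10011111101)


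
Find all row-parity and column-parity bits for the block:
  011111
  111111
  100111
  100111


Row parities: 1000
Column parities: 100000

Row P: 1000, Col P: 100000, Corner: 1


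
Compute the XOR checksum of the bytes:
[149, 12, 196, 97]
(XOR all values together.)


XOR chain: 149 ^ 12 ^ 196 ^ 97 = 60

60


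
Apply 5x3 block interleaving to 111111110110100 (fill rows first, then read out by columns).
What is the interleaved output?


Matrix:
  111
  111
  110
  110
  100
Read columns: 111111111011000

111111111011000


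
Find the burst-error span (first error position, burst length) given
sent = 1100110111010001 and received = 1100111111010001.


XOR: 0000001000000000

Burst at position 6, length 1


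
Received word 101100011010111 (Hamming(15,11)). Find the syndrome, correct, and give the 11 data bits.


Syndrome = 0: no error detected

Data: 10001010111 (no errors)


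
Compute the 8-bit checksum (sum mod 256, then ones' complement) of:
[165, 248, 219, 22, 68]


Sum = 722 mod 256 = 210
Complement = 45

45


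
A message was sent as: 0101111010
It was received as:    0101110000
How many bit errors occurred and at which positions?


XOR: 0000001010

2 error(s) at position(s): 6, 8


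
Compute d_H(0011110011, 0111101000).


XOR: 0100011011
Count of 1s: 5

5


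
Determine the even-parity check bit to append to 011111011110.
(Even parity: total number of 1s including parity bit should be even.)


Number of 1s in data: 9
Parity bit: 1

1


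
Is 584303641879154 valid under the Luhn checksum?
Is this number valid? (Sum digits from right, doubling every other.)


Luhn sum = 72
72 mod 10 = 2

Invalid (Luhn sum mod 10 = 2)


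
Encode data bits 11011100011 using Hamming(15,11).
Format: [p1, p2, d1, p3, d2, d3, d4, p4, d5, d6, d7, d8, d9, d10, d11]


Parity bits: p1=1, p2=1, p3=0, p4=0

111010101100011


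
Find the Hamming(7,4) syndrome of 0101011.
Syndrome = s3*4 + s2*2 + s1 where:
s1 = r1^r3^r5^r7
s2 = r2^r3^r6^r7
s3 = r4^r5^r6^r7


s1=1, s2=1, s3=1

Syndrome = 7 (error at position 7)


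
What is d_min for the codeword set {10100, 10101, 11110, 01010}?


Comparing all pairs, minimum distance: 1
Can detect 0 errors, correct 0 errors

1


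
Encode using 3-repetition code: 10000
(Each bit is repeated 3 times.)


Each bit -> 3 copies

111000000000000


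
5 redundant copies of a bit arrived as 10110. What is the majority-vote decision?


Ones: 3 out of 5
Threshold: 3

1 (3/5 voted 1)


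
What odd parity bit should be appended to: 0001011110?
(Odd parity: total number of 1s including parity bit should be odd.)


Number of 1s in data: 5
Parity bit: 0

0


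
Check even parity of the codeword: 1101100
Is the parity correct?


Number of 1s: 4

Yes, parity is correct (4 ones)


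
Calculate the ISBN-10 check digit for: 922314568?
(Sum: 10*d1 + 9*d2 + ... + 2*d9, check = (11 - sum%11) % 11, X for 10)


Weighted sum: 225
225 mod 11 = 5

Check digit: 6


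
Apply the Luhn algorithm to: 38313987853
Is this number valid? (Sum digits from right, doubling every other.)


Luhn sum = 52
52 mod 10 = 2

Invalid (Luhn sum mod 10 = 2)


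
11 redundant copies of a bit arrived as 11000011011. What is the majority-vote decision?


Ones: 6 out of 11
Threshold: 6

1 (6/11 voted 1)


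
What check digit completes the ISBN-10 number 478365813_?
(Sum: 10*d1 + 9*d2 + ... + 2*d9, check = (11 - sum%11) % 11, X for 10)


Weighted sum: 290
290 mod 11 = 4

Check digit: 7


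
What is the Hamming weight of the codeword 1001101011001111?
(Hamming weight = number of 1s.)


Counting 1s in 1001101011001111

10


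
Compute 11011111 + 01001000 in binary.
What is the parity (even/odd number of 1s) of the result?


11011111 = 223
01001000 = 72
Sum = 295 = 100100111
1s count = 5

odd parity (5 ones in 100100111)


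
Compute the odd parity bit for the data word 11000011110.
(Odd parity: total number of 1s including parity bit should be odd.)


Number of 1s in data: 6
Parity bit: 1

1


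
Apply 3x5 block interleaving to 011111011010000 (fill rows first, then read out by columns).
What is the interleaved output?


Matrix:
  01111
  10110
  10000
Read columns: 011100110110100

011100110110100


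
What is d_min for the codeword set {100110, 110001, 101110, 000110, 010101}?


Comparing all pairs, minimum distance: 1
Can detect 0 errors, correct 0 errors

1


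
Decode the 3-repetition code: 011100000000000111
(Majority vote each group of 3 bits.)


Groups: 011, 100, 000, 000, 000, 111
Majority votes: 100001

100001


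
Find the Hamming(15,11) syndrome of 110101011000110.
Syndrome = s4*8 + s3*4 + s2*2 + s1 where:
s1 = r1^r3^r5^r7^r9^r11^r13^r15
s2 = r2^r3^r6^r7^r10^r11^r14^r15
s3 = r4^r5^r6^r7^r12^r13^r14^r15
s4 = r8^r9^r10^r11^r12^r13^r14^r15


s1=1, s2=1, s3=0, s4=0

Syndrome = 3 (error at position 3)


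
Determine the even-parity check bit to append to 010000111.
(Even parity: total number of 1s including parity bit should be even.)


Number of 1s in data: 4
Parity bit: 0

0


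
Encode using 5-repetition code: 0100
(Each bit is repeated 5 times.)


Each bit -> 5 copies

00000111110000000000


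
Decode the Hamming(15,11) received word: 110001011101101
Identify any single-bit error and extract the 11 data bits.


Syndrome = 0: no error detected

Data: 00101101101 (no errors)


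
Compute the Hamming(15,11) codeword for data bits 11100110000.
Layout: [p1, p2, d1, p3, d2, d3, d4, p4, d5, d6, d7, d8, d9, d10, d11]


Parity bits: p1=1, p2=0, p3=0, p4=0

101011000110000


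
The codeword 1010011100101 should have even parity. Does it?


Number of 1s: 7

No, parity error (7 ones)


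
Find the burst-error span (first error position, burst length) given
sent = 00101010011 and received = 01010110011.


XOR: 01111100000

Burst at position 1, length 5


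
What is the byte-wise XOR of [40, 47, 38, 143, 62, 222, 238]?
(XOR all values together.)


XOR chain: 40 ^ 47 ^ 38 ^ 143 ^ 62 ^ 222 ^ 238 = 160

160


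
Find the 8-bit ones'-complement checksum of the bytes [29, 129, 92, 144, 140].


Sum = 534 mod 256 = 22
Complement = 233

233


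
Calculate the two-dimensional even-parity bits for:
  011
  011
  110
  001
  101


Row parities: 00010
Column parities: 010

Row P: 00010, Col P: 010, Corner: 1


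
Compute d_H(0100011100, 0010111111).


XOR: 0110100011
Count of 1s: 5

5


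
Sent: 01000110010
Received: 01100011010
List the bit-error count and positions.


XOR: 00100101000

3 error(s) at position(s): 2, 5, 7


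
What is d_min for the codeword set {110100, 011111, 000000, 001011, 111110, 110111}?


Comparing all pairs, minimum distance: 2
Can detect 1 errors, correct 0 errors

2


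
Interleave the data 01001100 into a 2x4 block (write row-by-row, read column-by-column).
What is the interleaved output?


Matrix:
  0100
  1100
Read columns: 01110000

01110000


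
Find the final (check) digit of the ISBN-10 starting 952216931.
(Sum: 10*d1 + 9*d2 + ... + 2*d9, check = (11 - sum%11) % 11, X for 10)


Weighted sum: 248
248 mod 11 = 6

Check digit: 5


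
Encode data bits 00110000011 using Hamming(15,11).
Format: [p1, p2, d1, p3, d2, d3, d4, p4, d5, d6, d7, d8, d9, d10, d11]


Parity bits: p1=0, p2=0, p3=0, p4=0

000001100000011


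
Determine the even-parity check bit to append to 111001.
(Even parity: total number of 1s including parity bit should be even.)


Number of 1s in data: 4
Parity bit: 0

0


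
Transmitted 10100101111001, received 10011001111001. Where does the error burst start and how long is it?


XOR: 00111100000000

Burst at position 2, length 4


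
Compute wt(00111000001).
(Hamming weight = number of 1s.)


Counting 1s in 00111000001

4


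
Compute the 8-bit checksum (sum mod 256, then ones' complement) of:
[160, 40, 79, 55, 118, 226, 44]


Sum = 722 mod 256 = 210
Complement = 45

45


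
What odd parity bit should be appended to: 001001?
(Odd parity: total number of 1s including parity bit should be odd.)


Number of 1s in data: 2
Parity bit: 1

1


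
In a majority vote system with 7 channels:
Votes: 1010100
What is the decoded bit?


Ones: 3 out of 7
Threshold: 4

0 (3/7 voted 1)


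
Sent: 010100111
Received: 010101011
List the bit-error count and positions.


XOR: 000001100

2 error(s) at position(s): 5, 6


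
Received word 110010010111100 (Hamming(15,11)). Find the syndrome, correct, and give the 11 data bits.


Syndrome = 14: error at position 14

Data: 01000111110 (corrected bit 14)


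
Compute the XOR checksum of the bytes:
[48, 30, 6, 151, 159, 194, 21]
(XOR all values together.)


XOR chain: 48 ^ 30 ^ 6 ^ 151 ^ 159 ^ 194 ^ 21 = 247

247


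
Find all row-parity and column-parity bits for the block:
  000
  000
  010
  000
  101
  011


Row parities: 001000
Column parities: 100

Row P: 001000, Col P: 100, Corner: 1


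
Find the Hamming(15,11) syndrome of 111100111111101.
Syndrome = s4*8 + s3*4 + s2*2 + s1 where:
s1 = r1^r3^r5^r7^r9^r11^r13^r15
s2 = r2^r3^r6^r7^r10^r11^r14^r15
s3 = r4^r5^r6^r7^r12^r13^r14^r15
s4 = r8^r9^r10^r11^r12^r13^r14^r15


s1=1, s2=0, s3=1, s4=1

Syndrome = 13 (error at position 13)


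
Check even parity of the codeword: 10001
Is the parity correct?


Number of 1s: 2

Yes, parity is correct (2 ones)


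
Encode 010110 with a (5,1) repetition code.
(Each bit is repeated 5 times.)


Each bit -> 5 copies

000001111100000111111111100000


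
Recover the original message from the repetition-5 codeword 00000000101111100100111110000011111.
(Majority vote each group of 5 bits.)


Groups: 00000, 00010, 11111, 00100, 11111, 00000, 11111
Majority votes: 0010101

0010101


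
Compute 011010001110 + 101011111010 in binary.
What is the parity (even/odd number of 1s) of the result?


011010001110 = 1678
101011111010 = 2810
Sum = 4488 = 1000110001000
1s count = 4

even parity (4 ones in 1000110001000)


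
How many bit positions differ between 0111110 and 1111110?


XOR: 1000000
Count of 1s: 1

1


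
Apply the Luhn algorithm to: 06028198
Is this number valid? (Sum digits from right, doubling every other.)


Luhn sum = 33
33 mod 10 = 3

Invalid (Luhn sum mod 10 = 3)


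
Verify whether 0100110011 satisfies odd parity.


Number of 1s: 5

Yes, parity is correct (5 ones)


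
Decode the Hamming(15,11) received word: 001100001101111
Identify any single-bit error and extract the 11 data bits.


Syndrome = 4: error at position 4

Data: 10001101111 (corrected bit 4)


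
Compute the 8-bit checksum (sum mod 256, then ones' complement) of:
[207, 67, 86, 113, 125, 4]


Sum = 602 mod 256 = 90
Complement = 165

165


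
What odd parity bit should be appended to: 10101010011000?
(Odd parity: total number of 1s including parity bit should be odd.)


Number of 1s in data: 6
Parity bit: 1

1


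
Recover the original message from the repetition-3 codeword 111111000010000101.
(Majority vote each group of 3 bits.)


Groups: 111, 111, 000, 010, 000, 101
Majority votes: 110001

110001


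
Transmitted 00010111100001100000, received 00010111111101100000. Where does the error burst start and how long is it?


XOR: 00000000011100000000

Burst at position 9, length 3


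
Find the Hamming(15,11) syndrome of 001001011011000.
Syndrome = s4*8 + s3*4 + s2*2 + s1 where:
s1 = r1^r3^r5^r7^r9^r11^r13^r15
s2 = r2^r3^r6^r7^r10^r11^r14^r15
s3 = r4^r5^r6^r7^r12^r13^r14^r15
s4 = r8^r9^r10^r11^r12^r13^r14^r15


s1=1, s2=1, s3=0, s4=0

Syndrome = 3 (error at position 3)


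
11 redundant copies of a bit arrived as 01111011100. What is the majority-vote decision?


Ones: 7 out of 11
Threshold: 6

1 (7/11 voted 1)


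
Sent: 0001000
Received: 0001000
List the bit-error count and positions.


XOR: 0000000

0 errors (received matches sent)


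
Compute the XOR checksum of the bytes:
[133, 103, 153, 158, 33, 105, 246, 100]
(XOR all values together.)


XOR chain: 133 ^ 103 ^ 153 ^ 158 ^ 33 ^ 105 ^ 246 ^ 100 = 63

63


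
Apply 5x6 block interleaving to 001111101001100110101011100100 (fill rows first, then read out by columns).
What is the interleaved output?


Matrix:
  001111
  101001
  100110
  101011
  100100
Read columns: 011110000011010101011011011010

011110000011010101011011011010


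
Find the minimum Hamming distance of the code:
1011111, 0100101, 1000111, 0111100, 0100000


Comparing all pairs, minimum distance: 2
Can detect 1 errors, correct 0 errors

2


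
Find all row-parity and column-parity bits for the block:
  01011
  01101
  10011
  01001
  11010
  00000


Row parities: 111010
Column parities: 00110

Row P: 111010, Col P: 00110, Corner: 0


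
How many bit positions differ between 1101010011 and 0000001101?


XOR: 1101011110
Count of 1s: 7

7


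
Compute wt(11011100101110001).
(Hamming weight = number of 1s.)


Counting 1s in 11011100101110001

10


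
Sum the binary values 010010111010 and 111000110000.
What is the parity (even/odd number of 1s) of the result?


010010111010 = 1210
111000110000 = 3632
Sum = 4842 = 1001011101010
1s count = 7

odd parity (7 ones in 1001011101010)


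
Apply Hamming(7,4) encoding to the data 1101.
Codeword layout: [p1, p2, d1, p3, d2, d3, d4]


Parity bits: p1=1, p2=0, p3=0

1010101


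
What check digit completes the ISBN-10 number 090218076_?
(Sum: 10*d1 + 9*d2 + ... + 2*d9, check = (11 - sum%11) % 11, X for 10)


Weighted sum: 174
174 mod 11 = 9

Check digit: 2


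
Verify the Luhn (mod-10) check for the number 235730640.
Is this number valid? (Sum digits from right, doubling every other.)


Luhn sum = 35
35 mod 10 = 5

Invalid (Luhn sum mod 10 = 5)


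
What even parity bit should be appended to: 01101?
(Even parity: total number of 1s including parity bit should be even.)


Number of 1s in data: 3
Parity bit: 1

1


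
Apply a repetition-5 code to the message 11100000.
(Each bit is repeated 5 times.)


Each bit -> 5 copies

1111111111111110000000000000000000000000


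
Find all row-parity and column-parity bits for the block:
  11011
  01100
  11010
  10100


Row parities: 0010
Column parities: 11001

Row P: 0010, Col P: 11001, Corner: 1


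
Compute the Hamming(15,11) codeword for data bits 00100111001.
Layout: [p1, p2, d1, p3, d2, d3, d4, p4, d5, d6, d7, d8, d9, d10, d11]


Parity bits: p1=0, p2=0, p3=1, p4=0

000101000111001


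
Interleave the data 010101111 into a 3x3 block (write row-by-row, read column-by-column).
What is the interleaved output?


Matrix:
  010
  101
  111
Read columns: 011101011

011101011


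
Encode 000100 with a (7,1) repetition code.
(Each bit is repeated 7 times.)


Each bit -> 7 copies

000000000000000000000111111100000000000000


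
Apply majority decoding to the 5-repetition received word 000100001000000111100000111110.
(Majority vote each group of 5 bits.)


Groups: 00010, 00010, 00000, 11110, 00001, 11110
Majority votes: 000101

000101


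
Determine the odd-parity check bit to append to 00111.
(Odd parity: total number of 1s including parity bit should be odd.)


Number of 1s in data: 3
Parity bit: 0

0


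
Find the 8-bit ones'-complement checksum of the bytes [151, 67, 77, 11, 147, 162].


Sum = 615 mod 256 = 103
Complement = 152

152


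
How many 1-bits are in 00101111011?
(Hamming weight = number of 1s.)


Counting 1s in 00101111011

7


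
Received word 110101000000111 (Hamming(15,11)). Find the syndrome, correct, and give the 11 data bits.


Syndrome = 13: error at position 13

Data: 00100000011 (corrected bit 13)


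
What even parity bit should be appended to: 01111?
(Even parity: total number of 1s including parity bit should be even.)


Number of 1s in data: 4
Parity bit: 0

0


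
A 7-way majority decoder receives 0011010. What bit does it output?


Ones: 3 out of 7
Threshold: 4

0 (3/7 voted 1)


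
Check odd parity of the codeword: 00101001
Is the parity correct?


Number of 1s: 3

Yes, parity is correct (3 ones)


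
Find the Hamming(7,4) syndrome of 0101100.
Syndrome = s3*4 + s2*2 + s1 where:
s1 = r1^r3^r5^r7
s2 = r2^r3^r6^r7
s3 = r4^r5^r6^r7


s1=1, s2=1, s3=0

Syndrome = 3 (error at position 3)


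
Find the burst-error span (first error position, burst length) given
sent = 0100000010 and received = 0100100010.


XOR: 0000100000

Burst at position 4, length 1


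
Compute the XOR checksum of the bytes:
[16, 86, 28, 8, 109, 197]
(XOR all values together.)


XOR chain: 16 ^ 86 ^ 28 ^ 8 ^ 109 ^ 197 = 250

250


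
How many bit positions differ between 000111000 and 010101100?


XOR: 010010100
Count of 1s: 3

3


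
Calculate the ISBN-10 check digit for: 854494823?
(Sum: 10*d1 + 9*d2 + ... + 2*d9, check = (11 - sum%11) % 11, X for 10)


Weighted sum: 303
303 mod 11 = 6

Check digit: 5
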